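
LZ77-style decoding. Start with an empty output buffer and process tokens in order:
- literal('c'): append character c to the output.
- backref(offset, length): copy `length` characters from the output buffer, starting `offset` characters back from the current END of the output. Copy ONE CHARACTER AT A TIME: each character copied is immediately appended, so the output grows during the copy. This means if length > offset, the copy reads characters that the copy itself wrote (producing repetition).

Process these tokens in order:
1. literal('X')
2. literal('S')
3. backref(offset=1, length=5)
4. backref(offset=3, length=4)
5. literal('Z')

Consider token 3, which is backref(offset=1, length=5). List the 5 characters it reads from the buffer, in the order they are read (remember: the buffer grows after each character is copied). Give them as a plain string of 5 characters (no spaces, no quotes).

Answer: SSSSS

Derivation:
Token 1: literal('X'). Output: "X"
Token 2: literal('S'). Output: "XS"
Token 3: backref(off=1, len=5). Buffer before: "XS" (len 2)
  byte 1: read out[1]='S', append. Buffer now: "XSS"
  byte 2: read out[2]='S', append. Buffer now: "XSSS"
  byte 3: read out[3]='S', append. Buffer now: "XSSSS"
  byte 4: read out[4]='S', append. Buffer now: "XSSSSS"
  byte 5: read out[5]='S', append. Buffer now: "XSSSSSS"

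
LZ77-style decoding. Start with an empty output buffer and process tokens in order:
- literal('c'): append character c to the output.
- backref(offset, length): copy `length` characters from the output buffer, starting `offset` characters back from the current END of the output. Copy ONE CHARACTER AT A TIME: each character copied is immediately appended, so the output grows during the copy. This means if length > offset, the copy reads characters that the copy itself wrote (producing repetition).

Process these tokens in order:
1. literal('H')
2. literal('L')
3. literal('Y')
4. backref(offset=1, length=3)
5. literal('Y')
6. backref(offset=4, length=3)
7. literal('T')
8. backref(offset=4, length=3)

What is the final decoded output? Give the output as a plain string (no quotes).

Token 1: literal('H'). Output: "H"
Token 2: literal('L'). Output: "HL"
Token 3: literal('Y'). Output: "HLY"
Token 4: backref(off=1, len=3) (overlapping!). Copied 'YYY' from pos 2. Output: "HLYYYY"
Token 5: literal('Y'). Output: "HLYYYYY"
Token 6: backref(off=4, len=3). Copied 'YYY' from pos 3. Output: "HLYYYYYYYY"
Token 7: literal('T'). Output: "HLYYYYYYYYT"
Token 8: backref(off=4, len=3). Copied 'YYY' from pos 7. Output: "HLYYYYYYYYTYYY"

Answer: HLYYYYYYYYTYYY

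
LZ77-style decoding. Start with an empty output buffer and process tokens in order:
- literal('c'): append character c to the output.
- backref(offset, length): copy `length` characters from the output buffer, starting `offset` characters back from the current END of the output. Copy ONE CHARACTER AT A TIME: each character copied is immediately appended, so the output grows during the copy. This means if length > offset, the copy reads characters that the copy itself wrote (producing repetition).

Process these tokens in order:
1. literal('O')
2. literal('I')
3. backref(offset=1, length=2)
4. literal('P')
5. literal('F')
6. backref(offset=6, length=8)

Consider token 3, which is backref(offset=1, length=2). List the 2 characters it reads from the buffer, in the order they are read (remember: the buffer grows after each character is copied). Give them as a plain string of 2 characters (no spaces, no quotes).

Token 1: literal('O'). Output: "O"
Token 2: literal('I'). Output: "OI"
Token 3: backref(off=1, len=2). Buffer before: "OI" (len 2)
  byte 1: read out[1]='I', append. Buffer now: "OII"
  byte 2: read out[2]='I', append. Buffer now: "OIII"

Answer: II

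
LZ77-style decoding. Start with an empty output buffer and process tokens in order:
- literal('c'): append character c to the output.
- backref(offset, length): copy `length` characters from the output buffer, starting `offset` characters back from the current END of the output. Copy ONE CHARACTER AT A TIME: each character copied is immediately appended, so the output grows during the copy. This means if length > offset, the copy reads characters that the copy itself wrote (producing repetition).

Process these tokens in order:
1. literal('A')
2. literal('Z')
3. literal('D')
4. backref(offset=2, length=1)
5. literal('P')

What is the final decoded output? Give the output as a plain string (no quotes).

Token 1: literal('A'). Output: "A"
Token 2: literal('Z'). Output: "AZ"
Token 3: literal('D'). Output: "AZD"
Token 4: backref(off=2, len=1). Copied 'Z' from pos 1. Output: "AZDZ"
Token 5: literal('P'). Output: "AZDZP"

Answer: AZDZP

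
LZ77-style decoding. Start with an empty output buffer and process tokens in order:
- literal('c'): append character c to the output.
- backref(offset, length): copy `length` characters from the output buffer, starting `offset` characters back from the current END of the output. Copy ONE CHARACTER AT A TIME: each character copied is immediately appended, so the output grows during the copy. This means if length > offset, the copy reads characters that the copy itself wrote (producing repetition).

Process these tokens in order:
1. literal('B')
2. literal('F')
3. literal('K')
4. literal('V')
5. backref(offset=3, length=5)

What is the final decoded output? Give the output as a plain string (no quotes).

Token 1: literal('B'). Output: "B"
Token 2: literal('F'). Output: "BF"
Token 3: literal('K'). Output: "BFK"
Token 4: literal('V'). Output: "BFKV"
Token 5: backref(off=3, len=5) (overlapping!). Copied 'FKVFK' from pos 1. Output: "BFKVFKVFK"

Answer: BFKVFKVFK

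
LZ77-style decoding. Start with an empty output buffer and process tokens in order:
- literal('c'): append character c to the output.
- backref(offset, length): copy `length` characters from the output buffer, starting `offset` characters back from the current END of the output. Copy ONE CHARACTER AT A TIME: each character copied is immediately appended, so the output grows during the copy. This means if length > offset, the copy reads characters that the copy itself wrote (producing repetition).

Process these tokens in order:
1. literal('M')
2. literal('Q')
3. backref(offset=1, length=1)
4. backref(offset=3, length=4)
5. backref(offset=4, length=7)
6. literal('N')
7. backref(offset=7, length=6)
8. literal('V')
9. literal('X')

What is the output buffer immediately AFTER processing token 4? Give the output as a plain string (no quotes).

Answer: MQQMQQM

Derivation:
Token 1: literal('M'). Output: "M"
Token 2: literal('Q'). Output: "MQ"
Token 3: backref(off=1, len=1). Copied 'Q' from pos 1. Output: "MQQ"
Token 4: backref(off=3, len=4) (overlapping!). Copied 'MQQM' from pos 0. Output: "MQQMQQM"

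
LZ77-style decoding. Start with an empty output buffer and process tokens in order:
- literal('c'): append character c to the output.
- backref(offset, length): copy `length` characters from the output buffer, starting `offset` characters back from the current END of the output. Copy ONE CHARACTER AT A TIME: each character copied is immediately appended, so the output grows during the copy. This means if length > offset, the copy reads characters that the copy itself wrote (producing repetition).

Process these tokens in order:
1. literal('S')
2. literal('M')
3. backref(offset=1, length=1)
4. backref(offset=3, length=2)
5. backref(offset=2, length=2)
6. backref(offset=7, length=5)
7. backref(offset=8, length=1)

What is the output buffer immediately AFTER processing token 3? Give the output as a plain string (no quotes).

Token 1: literal('S'). Output: "S"
Token 2: literal('M'). Output: "SM"
Token 3: backref(off=1, len=1). Copied 'M' from pos 1. Output: "SMM"

Answer: SMM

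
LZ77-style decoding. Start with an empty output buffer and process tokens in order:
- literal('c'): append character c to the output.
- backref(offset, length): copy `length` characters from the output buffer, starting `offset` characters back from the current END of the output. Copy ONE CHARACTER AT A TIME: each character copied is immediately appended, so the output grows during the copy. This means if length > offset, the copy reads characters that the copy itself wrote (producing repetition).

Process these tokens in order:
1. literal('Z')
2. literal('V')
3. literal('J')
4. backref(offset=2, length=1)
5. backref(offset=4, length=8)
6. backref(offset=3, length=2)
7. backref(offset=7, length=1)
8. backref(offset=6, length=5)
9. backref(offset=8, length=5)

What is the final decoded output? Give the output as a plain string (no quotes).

Answer: ZVJVZVJVZVJVVJVVJVVJVJVVJ

Derivation:
Token 1: literal('Z'). Output: "Z"
Token 2: literal('V'). Output: "ZV"
Token 3: literal('J'). Output: "ZVJ"
Token 4: backref(off=2, len=1). Copied 'V' from pos 1. Output: "ZVJV"
Token 5: backref(off=4, len=8) (overlapping!). Copied 'ZVJVZVJV' from pos 0. Output: "ZVJVZVJVZVJV"
Token 6: backref(off=3, len=2). Copied 'VJ' from pos 9. Output: "ZVJVZVJVZVJVVJ"
Token 7: backref(off=7, len=1). Copied 'V' from pos 7. Output: "ZVJVZVJVZVJVVJV"
Token 8: backref(off=6, len=5). Copied 'VJVVJ' from pos 9. Output: "ZVJVZVJVZVJVVJVVJVVJ"
Token 9: backref(off=8, len=5). Copied 'VJVVJ' from pos 12. Output: "ZVJVZVJVZVJVVJVVJVVJVJVVJ"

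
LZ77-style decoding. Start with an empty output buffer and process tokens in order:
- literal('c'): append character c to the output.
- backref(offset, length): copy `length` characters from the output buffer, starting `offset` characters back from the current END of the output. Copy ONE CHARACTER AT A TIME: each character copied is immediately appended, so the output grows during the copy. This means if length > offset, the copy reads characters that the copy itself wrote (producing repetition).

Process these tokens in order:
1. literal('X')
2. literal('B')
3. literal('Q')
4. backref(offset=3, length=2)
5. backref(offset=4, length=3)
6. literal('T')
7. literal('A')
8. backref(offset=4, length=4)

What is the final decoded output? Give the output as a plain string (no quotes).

Token 1: literal('X'). Output: "X"
Token 2: literal('B'). Output: "XB"
Token 3: literal('Q'). Output: "XBQ"
Token 4: backref(off=3, len=2). Copied 'XB' from pos 0. Output: "XBQXB"
Token 5: backref(off=4, len=3). Copied 'BQX' from pos 1. Output: "XBQXBBQX"
Token 6: literal('T'). Output: "XBQXBBQXT"
Token 7: literal('A'). Output: "XBQXBBQXTA"
Token 8: backref(off=4, len=4). Copied 'QXTA' from pos 6. Output: "XBQXBBQXTAQXTA"

Answer: XBQXBBQXTAQXTA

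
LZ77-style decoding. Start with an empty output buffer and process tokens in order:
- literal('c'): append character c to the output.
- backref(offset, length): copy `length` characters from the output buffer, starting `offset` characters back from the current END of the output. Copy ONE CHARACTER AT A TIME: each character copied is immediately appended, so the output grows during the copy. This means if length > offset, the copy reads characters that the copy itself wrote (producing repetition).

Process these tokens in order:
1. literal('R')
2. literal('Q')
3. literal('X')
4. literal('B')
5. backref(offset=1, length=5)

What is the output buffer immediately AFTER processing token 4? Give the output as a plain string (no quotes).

Answer: RQXB

Derivation:
Token 1: literal('R'). Output: "R"
Token 2: literal('Q'). Output: "RQ"
Token 3: literal('X'). Output: "RQX"
Token 4: literal('B'). Output: "RQXB"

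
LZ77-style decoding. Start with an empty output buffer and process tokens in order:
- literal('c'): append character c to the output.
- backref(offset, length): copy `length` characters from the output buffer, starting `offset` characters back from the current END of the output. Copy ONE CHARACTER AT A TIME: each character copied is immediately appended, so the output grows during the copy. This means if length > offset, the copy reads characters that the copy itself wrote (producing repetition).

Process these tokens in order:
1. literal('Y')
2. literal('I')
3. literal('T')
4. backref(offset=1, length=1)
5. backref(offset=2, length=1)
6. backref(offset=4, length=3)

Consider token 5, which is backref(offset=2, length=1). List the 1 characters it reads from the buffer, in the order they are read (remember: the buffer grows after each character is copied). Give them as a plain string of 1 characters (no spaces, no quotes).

Token 1: literal('Y'). Output: "Y"
Token 2: literal('I'). Output: "YI"
Token 3: literal('T'). Output: "YIT"
Token 4: backref(off=1, len=1). Copied 'T' from pos 2. Output: "YITT"
Token 5: backref(off=2, len=1). Buffer before: "YITT" (len 4)
  byte 1: read out[2]='T', append. Buffer now: "YITTT"

Answer: T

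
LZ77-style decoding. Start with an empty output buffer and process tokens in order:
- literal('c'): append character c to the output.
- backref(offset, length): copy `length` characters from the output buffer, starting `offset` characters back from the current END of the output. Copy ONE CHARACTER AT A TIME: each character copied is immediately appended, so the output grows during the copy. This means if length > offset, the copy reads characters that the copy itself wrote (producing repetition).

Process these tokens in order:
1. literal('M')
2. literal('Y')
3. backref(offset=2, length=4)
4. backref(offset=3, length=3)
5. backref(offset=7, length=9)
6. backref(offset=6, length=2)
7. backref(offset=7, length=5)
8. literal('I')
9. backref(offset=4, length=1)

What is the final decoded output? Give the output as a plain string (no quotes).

Token 1: literal('M'). Output: "M"
Token 2: literal('Y'). Output: "MY"
Token 3: backref(off=2, len=4) (overlapping!). Copied 'MYMY' from pos 0. Output: "MYMYMY"
Token 4: backref(off=3, len=3). Copied 'YMY' from pos 3. Output: "MYMYMYYMY"
Token 5: backref(off=7, len=9) (overlapping!). Copied 'MYMYYMYMY' from pos 2. Output: "MYMYMYYMYMYMYYMYMY"
Token 6: backref(off=6, len=2). Copied 'YY' from pos 12. Output: "MYMYMYYMYMYMYYMYMYYY"
Token 7: backref(off=7, len=5). Copied 'YMYMY' from pos 13. Output: "MYMYMYYMYMYMYYMYMYYYYMYMY"
Token 8: literal('I'). Output: "MYMYMYYMYMYMYYMYMYYYYMYMYI"
Token 9: backref(off=4, len=1). Copied 'Y' from pos 22. Output: "MYMYMYYMYMYMYYMYMYYYYMYMYIY"

Answer: MYMYMYYMYMYMYYMYMYYYYMYMYIY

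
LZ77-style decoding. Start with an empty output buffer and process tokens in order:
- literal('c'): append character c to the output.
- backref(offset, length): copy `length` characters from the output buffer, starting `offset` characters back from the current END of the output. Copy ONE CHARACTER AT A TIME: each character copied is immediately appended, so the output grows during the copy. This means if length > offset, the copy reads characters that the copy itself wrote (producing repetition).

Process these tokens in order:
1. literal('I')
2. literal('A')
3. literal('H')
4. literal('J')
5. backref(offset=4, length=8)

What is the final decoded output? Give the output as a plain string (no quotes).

Token 1: literal('I'). Output: "I"
Token 2: literal('A'). Output: "IA"
Token 3: literal('H'). Output: "IAH"
Token 4: literal('J'). Output: "IAHJ"
Token 5: backref(off=4, len=8) (overlapping!). Copied 'IAHJIAHJ' from pos 0. Output: "IAHJIAHJIAHJ"

Answer: IAHJIAHJIAHJ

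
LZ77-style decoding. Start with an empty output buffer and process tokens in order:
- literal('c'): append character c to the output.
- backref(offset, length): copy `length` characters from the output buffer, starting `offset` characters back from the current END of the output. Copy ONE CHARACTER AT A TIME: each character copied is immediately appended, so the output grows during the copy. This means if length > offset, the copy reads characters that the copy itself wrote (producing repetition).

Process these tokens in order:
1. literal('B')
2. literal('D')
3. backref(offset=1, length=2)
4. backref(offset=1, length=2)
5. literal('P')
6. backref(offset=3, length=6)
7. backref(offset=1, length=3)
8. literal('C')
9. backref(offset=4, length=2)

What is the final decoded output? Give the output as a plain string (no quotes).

Token 1: literal('B'). Output: "B"
Token 2: literal('D'). Output: "BD"
Token 3: backref(off=1, len=2) (overlapping!). Copied 'DD' from pos 1. Output: "BDDD"
Token 4: backref(off=1, len=2) (overlapping!). Copied 'DD' from pos 3. Output: "BDDDDD"
Token 5: literal('P'). Output: "BDDDDDP"
Token 6: backref(off=3, len=6) (overlapping!). Copied 'DDPDDP' from pos 4. Output: "BDDDDDPDDPDDP"
Token 7: backref(off=1, len=3) (overlapping!). Copied 'PPP' from pos 12. Output: "BDDDDDPDDPDDPPPP"
Token 8: literal('C'). Output: "BDDDDDPDDPDDPPPPC"
Token 9: backref(off=4, len=2). Copied 'PP' from pos 13. Output: "BDDDDDPDDPDDPPPPCPP"

Answer: BDDDDDPDDPDDPPPPCPP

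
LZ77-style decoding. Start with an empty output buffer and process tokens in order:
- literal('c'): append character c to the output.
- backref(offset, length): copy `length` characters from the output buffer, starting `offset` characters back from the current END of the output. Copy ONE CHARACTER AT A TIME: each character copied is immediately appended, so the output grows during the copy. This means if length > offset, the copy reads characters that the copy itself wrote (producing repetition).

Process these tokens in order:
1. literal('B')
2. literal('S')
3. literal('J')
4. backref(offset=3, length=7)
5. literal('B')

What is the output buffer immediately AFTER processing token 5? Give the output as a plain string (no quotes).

Token 1: literal('B'). Output: "B"
Token 2: literal('S'). Output: "BS"
Token 3: literal('J'). Output: "BSJ"
Token 4: backref(off=3, len=7) (overlapping!). Copied 'BSJBSJB' from pos 0. Output: "BSJBSJBSJB"
Token 5: literal('B'). Output: "BSJBSJBSJBB"

Answer: BSJBSJBSJBB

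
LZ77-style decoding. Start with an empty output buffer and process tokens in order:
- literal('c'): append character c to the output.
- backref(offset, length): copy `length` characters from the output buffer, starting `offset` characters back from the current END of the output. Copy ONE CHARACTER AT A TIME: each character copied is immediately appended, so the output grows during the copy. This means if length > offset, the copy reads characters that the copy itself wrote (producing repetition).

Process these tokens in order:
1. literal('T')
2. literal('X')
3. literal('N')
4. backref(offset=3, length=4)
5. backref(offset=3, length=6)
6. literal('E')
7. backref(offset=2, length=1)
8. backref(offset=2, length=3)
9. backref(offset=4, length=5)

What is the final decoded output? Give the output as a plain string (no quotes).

Token 1: literal('T'). Output: "T"
Token 2: literal('X'). Output: "TX"
Token 3: literal('N'). Output: "TXN"
Token 4: backref(off=3, len=4) (overlapping!). Copied 'TXNT' from pos 0. Output: "TXNTXNT"
Token 5: backref(off=3, len=6) (overlapping!). Copied 'XNTXNT' from pos 4. Output: "TXNTXNTXNTXNT"
Token 6: literal('E'). Output: "TXNTXNTXNTXNTE"
Token 7: backref(off=2, len=1). Copied 'T' from pos 12. Output: "TXNTXNTXNTXNTET"
Token 8: backref(off=2, len=3) (overlapping!). Copied 'ETE' from pos 13. Output: "TXNTXNTXNTXNTETETE"
Token 9: backref(off=4, len=5) (overlapping!). Copied 'TETET' from pos 14. Output: "TXNTXNTXNTXNTETETETETET"

Answer: TXNTXNTXNTXNTETETETETET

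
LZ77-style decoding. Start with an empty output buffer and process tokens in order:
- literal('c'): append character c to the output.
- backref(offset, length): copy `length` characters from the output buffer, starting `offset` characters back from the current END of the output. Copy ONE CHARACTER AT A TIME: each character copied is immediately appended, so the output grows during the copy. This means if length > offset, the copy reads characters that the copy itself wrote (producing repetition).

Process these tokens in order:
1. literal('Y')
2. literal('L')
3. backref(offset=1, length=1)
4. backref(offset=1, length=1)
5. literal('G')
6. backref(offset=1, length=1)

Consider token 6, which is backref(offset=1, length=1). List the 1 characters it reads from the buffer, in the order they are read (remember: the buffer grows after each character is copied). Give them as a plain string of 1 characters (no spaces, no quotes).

Answer: G

Derivation:
Token 1: literal('Y'). Output: "Y"
Token 2: literal('L'). Output: "YL"
Token 3: backref(off=1, len=1). Copied 'L' from pos 1. Output: "YLL"
Token 4: backref(off=1, len=1). Copied 'L' from pos 2. Output: "YLLL"
Token 5: literal('G'). Output: "YLLLG"
Token 6: backref(off=1, len=1). Buffer before: "YLLLG" (len 5)
  byte 1: read out[4]='G', append. Buffer now: "YLLLGG"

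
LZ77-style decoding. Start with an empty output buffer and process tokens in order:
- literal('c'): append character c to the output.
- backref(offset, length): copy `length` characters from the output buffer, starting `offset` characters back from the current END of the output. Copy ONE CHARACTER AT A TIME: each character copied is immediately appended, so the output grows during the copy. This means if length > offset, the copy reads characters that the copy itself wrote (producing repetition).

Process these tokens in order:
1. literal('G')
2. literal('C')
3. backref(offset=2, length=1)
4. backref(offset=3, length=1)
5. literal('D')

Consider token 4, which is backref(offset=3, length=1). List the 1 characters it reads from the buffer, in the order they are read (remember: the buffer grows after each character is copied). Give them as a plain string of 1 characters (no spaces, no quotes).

Token 1: literal('G'). Output: "G"
Token 2: literal('C'). Output: "GC"
Token 3: backref(off=2, len=1). Copied 'G' from pos 0. Output: "GCG"
Token 4: backref(off=3, len=1). Buffer before: "GCG" (len 3)
  byte 1: read out[0]='G', append. Buffer now: "GCGG"

Answer: G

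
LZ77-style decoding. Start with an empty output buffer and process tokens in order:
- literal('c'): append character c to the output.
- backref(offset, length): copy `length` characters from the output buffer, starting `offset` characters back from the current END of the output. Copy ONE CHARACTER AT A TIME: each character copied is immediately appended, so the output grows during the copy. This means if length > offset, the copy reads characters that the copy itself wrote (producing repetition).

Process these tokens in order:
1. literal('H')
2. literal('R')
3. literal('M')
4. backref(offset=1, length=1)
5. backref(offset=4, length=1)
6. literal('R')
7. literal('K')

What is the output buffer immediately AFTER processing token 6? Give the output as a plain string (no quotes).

Token 1: literal('H'). Output: "H"
Token 2: literal('R'). Output: "HR"
Token 3: literal('M'). Output: "HRM"
Token 4: backref(off=1, len=1). Copied 'M' from pos 2. Output: "HRMM"
Token 5: backref(off=4, len=1). Copied 'H' from pos 0. Output: "HRMMH"
Token 6: literal('R'). Output: "HRMMHR"

Answer: HRMMHR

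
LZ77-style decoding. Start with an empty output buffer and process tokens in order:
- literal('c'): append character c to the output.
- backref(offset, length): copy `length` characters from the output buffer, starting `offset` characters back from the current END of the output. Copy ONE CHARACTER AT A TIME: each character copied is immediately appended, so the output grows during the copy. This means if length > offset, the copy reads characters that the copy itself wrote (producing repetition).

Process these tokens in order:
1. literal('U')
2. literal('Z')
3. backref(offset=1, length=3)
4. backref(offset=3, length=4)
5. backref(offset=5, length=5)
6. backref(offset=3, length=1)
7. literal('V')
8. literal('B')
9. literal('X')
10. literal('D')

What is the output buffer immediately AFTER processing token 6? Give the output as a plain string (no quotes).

Answer: UZZZZZZZZZZZZZZ

Derivation:
Token 1: literal('U'). Output: "U"
Token 2: literal('Z'). Output: "UZ"
Token 3: backref(off=1, len=3) (overlapping!). Copied 'ZZZ' from pos 1. Output: "UZZZZ"
Token 4: backref(off=3, len=4) (overlapping!). Copied 'ZZZZ' from pos 2. Output: "UZZZZZZZZ"
Token 5: backref(off=5, len=5). Copied 'ZZZZZ' from pos 4. Output: "UZZZZZZZZZZZZZ"
Token 6: backref(off=3, len=1). Copied 'Z' from pos 11. Output: "UZZZZZZZZZZZZZZ"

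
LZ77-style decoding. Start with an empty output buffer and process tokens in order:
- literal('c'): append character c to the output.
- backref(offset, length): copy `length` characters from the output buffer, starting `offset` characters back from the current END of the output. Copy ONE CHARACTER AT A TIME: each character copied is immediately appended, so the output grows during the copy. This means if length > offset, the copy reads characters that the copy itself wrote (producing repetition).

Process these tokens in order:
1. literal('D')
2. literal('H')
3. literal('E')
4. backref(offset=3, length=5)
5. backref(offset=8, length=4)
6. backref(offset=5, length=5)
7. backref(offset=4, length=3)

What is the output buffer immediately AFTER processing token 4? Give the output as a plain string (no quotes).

Answer: DHEDHEDH

Derivation:
Token 1: literal('D'). Output: "D"
Token 2: literal('H'). Output: "DH"
Token 3: literal('E'). Output: "DHE"
Token 4: backref(off=3, len=5) (overlapping!). Copied 'DHEDH' from pos 0. Output: "DHEDHEDH"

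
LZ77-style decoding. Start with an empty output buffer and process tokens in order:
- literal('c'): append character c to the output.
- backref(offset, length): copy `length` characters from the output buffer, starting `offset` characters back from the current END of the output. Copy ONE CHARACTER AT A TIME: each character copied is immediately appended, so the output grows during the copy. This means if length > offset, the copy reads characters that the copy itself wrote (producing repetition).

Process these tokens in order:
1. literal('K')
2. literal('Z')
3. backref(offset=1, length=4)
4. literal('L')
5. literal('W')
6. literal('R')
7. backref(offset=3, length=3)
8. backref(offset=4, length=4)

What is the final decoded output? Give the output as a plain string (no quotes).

Answer: KZZZZZLWRLWRRLWR

Derivation:
Token 1: literal('K'). Output: "K"
Token 2: literal('Z'). Output: "KZ"
Token 3: backref(off=1, len=4) (overlapping!). Copied 'ZZZZ' from pos 1. Output: "KZZZZZ"
Token 4: literal('L'). Output: "KZZZZZL"
Token 5: literal('W'). Output: "KZZZZZLW"
Token 6: literal('R'). Output: "KZZZZZLWR"
Token 7: backref(off=3, len=3). Copied 'LWR' from pos 6. Output: "KZZZZZLWRLWR"
Token 8: backref(off=4, len=4). Copied 'RLWR' from pos 8. Output: "KZZZZZLWRLWRRLWR"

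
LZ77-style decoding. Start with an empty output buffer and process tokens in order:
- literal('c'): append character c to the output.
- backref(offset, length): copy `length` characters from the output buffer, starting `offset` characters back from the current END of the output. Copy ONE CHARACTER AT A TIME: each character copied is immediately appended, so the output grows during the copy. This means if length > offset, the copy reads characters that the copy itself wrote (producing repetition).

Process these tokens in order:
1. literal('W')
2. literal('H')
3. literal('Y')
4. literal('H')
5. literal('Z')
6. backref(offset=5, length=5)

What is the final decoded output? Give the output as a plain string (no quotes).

Token 1: literal('W'). Output: "W"
Token 2: literal('H'). Output: "WH"
Token 3: literal('Y'). Output: "WHY"
Token 4: literal('H'). Output: "WHYH"
Token 5: literal('Z'). Output: "WHYHZ"
Token 6: backref(off=5, len=5). Copied 'WHYHZ' from pos 0. Output: "WHYHZWHYHZ"

Answer: WHYHZWHYHZ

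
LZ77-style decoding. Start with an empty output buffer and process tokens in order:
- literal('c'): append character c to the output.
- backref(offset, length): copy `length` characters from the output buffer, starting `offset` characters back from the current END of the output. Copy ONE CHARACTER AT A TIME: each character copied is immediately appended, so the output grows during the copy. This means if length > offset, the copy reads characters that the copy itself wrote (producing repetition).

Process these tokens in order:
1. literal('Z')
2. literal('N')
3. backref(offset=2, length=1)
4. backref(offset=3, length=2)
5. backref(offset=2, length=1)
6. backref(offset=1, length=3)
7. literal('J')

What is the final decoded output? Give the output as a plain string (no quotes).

Token 1: literal('Z'). Output: "Z"
Token 2: literal('N'). Output: "ZN"
Token 3: backref(off=2, len=1). Copied 'Z' from pos 0. Output: "ZNZ"
Token 4: backref(off=3, len=2). Copied 'ZN' from pos 0. Output: "ZNZZN"
Token 5: backref(off=2, len=1). Copied 'Z' from pos 3. Output: "ZNZZNZ"
Token 6: backref(off=1, len=3) (overlapping!). Copied 'ZZZ' from pos 5. Output: "ZNZZNZZZZ"
Token 7: literal('J'). Output: "ZNZZNZZZZJ"

Answer: ZNZZNZZZZJ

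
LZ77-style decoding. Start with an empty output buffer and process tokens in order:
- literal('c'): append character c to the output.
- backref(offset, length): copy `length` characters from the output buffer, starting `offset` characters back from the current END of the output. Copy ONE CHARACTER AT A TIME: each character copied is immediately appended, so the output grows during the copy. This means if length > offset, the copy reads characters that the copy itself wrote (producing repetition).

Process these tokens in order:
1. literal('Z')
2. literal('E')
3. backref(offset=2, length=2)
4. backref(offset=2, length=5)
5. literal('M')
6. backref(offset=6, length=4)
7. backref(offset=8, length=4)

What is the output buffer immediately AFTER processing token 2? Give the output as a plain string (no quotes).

Answer: ZE

Derivation:
Token 1: literal('Z'). Output: "Z"
Token 2: literal('E'). Output: "ZE"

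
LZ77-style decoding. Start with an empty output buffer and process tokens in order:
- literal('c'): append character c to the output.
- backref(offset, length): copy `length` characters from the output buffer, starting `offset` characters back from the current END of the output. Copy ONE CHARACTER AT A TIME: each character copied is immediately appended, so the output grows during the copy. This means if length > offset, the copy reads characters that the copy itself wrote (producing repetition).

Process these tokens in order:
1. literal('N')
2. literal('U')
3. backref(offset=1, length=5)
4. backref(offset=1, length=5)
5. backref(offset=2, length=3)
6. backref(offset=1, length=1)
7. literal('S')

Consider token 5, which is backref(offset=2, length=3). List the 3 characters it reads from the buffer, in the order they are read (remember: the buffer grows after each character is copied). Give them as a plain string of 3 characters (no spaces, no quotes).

Answer: UUU

Derivation:
Token 1: literal('N'). Output: "N"
Token 2: literal('U'). Output: "NU"
Token 3: backref(off=1, len=5) (overlapping!). Copied 'UUUUU' from pos 1. Output: "NUUUUUU"
Token 4: backref(off=1, len=5) (overlapping!). Copied 'UUUUU' from pos 6. Output: "NUUUUUUUUUUU"
Token 5: backref(off=2, len=3). Buffer before: "NUUUUUUUUUUU" (len 12)
  byte 1: read out[10]='U', append. Buffer now: "NUUUUUUUUUUUU"
  byte 2: read out[11]='U', append. Buffer now: "NUUUUUUUUUUUUU"
  byte 3: read out[12]='U', append. Buffer now: "NUUUUUUUUUUUUUU"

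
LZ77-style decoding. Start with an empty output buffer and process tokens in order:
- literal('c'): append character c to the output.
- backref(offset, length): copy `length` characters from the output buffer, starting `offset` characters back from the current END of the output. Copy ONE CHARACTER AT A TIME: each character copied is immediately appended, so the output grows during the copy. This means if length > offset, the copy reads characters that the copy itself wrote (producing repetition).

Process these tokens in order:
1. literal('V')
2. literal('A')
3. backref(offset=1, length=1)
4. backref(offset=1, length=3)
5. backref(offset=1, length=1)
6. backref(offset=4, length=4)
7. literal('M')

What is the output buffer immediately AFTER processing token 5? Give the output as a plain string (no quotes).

Token 1: literal('V'). Output: "V"
Token 2: literal('A'). Output: "VA"
Token 3: backref(off=1, len=1). Copied 'A' from pos 1. Output: "VAA"
Token 4: backref(off=1, len=3) (overlapping!). Copied 'AAA' from pos 2. Output: "VAAAAA"
Token 5: backref(off=1, len=1). Copied 'A' from pos 5. Output: "VAAAAAA"

Answer: VAAAAAA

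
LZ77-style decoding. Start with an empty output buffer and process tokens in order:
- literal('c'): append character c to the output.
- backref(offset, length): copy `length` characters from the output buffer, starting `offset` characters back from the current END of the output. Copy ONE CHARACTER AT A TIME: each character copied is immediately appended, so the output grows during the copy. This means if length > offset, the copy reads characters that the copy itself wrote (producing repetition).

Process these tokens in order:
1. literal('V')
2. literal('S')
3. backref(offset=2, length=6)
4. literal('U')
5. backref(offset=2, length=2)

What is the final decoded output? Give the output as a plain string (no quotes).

Answer: VSVSVSVSUSU

Derivation:
Token 1: literal('V'). Output: "V"
Token 2: literal('S'). Output: "VS"
Token 3: backref(off=2, len=6) (overlapping!). Copied 'VSVSVS' from pos 0. Output: "VSVSVSVS"
Token 4: literal('U'). Output: "VSVSVSVSU"
Token 5: backref(off=2, len=2). Copied 'SU' from pos 7. Output: "VSVSVSVSUSU"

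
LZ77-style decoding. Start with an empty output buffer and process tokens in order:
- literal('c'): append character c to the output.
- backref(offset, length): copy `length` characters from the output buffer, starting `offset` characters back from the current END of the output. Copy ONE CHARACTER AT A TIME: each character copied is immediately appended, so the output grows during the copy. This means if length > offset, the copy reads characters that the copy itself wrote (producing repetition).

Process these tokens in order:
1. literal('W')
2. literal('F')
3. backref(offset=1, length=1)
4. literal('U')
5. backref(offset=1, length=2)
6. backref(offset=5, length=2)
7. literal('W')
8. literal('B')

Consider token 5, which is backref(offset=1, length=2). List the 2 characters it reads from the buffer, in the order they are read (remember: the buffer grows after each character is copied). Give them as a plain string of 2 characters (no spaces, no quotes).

Answer: UU

Derivation:
Token 1: literal('W'). Output: "W"
Token 2: literal('F'). Output: "WF"
Token 3: backref(off=1, len=1). Copied 'F' from pos 1. Output: "WFF"
Token 4: literal('U'). Output: "WFFU"
Token 5: backref(off=1, len=2). Buffer before: "WFFU" (len 4)
  byte 1: read out[3]='U', append. Buffer now: "WFFUU"
  byte 2: read out[4]='U', append. Buffer now: "WFFUUU"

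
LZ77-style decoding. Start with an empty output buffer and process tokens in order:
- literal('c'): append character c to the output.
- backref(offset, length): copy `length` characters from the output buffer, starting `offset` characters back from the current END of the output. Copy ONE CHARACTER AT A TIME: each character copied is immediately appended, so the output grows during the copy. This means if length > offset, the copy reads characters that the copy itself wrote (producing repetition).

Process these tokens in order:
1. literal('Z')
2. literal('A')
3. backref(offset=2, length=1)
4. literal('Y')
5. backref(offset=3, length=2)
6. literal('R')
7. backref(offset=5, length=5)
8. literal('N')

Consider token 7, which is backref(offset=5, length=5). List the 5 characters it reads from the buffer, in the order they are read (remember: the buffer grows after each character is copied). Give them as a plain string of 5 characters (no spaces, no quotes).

Answer: ZYAZR

Derivation:
Token 1: literal('Z'). Output: "Z"
Token 2: literal('A'). Output: "ZA"
Token 3: backref(off=2, len=1). Copied 'Z' from pos 0. Output: "ZAZ"
Token 4: literal('Y'). Output: "ZAZY"
Token 5: backref(off=3, len=2). Copied 'AZ' from pos 1. Output: "ZAZYAZ"
Token 6: literal('R'). Output: "ZAZYAZR"
Token 7: backref(off=5, len=5). Buffer before: "ZAZYAZR" (len 7)
  byte 1: read out[2]='Z', append. Buffer now: "ZAZYAZRZ"
  byte 2: read out[3]='Y', append. Buffer now: "ZAZYAZRZY"
  byte 3: read out[4]='A', append. Buffer now: "ZAZYAZRZYA"
  byte 4: read out[5]='Z', append. Buffer now: "ZAZYAZRZYAZ"
  byte 5: read out[6]='R', append. Buffer now: "ZAZYAZRZYAZR"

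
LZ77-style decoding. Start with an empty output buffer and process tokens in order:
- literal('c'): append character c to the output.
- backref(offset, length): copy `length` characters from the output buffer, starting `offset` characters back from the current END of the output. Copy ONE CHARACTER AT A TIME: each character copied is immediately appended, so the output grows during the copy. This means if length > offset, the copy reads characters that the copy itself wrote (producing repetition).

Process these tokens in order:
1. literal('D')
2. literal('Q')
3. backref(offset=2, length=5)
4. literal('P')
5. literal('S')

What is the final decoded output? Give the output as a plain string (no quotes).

Token 1: literal('D'). Output: "D"
Token 2: literal('Q'). Output: "DQ"
Token 3: backref(off=2, len=5) (overlapping!). Copied 'DQDQD' from pos 0. Output: "DQDQDQD"
Token 4: literal('P'). Output: "DQDQDQDP"
Token 5: literal('S'). Output: "DQDQDQDPS"

Answer: DQDQDQDPS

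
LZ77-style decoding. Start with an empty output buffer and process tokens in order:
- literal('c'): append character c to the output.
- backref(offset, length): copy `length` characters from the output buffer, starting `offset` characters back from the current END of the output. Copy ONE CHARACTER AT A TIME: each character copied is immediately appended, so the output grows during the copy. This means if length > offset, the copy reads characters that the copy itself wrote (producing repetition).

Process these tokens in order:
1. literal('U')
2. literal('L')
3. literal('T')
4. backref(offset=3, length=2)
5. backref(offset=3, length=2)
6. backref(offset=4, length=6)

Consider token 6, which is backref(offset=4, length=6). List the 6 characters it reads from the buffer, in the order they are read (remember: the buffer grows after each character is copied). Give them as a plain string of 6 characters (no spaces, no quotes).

Token 1: literal('U'). Output: "U"
Token 2: literal('L'). Output: "UL"
Token 3: literal('T'). Output: "ULT"
Token 4: backref(off=3, len=2). Copied 'UL' from pos 0. Output: "ULTUL"
Token 5: backref(off=3, len=2). Copied 'TU' from pos 2. Output: "ULTULTU"
Token 6: backref(off=4, len=6). Buffer before: "ULTULTU" (len 7)
  byte 1: read out[3]='U', append. Buffer now: "ULTULTUU"
  byte 2: read out[4]='L', append. Buffer now: "ULTULTUUL"
  byte 3: read out[5]='T', append. Buffer now: "ULTULTUULT"
  byte 4: read out[6]='U', append. Buffer now: "ULTULTUULTU"
  byte 5: read out[7]='U', append. Buffer now: "ULTULTUULTUU"
  byte 6: read out[8]='L', append. Buffer now: "ULTULTUULTUUL"

Answer: ULTUUL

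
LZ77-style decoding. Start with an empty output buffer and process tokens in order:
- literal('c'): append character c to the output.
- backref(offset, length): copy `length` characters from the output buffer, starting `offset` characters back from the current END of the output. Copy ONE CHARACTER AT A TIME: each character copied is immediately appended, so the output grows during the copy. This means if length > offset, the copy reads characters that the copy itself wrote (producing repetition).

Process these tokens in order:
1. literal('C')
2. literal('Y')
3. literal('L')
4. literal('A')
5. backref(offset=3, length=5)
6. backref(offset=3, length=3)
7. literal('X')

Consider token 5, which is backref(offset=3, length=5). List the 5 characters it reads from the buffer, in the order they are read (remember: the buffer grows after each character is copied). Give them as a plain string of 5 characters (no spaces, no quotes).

Answer: YLAYL

Derivation:
Token 1: literal('C'). Output: "C"
Token 2: literal('Y'). Output: "CY"
Token 3: literal('L'). Output: "CYL"
Token 4: literal('A'). Output: "CYLA"
Token 5: backref(off=3, len=5). Buffer before: "CYLA" (len 4)
  byte 1: read out[1]='Y', append. Buffer now: "CYLAY"
  byte 2: read out[2]='L', append. Buffer now: "CYLAYL"
  byte 3: read out[3]='A', append. Buffer now: "CYLAYLA"
  byte 4: read out[4]='Y', append. Buffer now: "CYLAYLAY"
  byte 5: read out[5]='L', append. Buffer now: "CYLAYLAYL"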